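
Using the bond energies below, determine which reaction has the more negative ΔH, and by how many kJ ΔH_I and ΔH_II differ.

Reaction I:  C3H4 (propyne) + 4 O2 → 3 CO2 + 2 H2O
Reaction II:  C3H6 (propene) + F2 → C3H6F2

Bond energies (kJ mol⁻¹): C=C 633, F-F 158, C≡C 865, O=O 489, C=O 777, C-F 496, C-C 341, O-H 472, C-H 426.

Reaction I:
  Bonds broken (reactants):
    C≡C: 1 × 865 = 865
    C-C: 1 × 341 = 341
    C-H: 4 × 426 = 1704
    O=O: 4 × 489 = 1956
    Σ(broken) = 4866 kJ
  Bonds formed (products):
    C=O: 6 × 777 = 4662
    O-H: 4 × 472 = 1888
    Σ(formed) = 6550 kJ
  ΔH_I = 4866 − 6550 = −1684 kJ
Reaction II:
  Bonds broken (reactants):
    C-C: 1 × 341 = 341
    C-H: 6 × 426 = 2556
    C=C: 1 × 633 = 633
    F-F: 1 × 158 = 158
    Σ(broken) = 3688 kJ
  Bonds formed (products):
    C-C: 2 × 341 = 682
    C-F: 2 × 496 = 992
    C-H: 6 × 426 = 2556
    Σ(formed) = 4230 kJ
  ΔH_II = 3688 − 4230 = −542 kJ
ΔH_I − ΔH_II = −1142 kJ, so reaction I has the more negative ΔH; |ΔH_I − ΔH_II| = 1142 kJ.

Reaction I, by 1142 kJ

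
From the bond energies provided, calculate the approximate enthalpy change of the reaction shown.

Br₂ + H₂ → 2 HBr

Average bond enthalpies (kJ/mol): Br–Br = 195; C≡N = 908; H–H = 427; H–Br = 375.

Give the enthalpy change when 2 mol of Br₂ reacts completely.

ΔH = −256 kJ

Bonds broken (reactants):
  Br–Br: 1 × 195 = 195
  H–H: 1 × 427 = 427
  Σ(broken) = 622 kJ
Bonds formed (products):
  H–Br: 2 × 375 = 750
  Σ(formed) = 750 kJ
ΔH = Σ(broken) − Σ(formed) = 622 − 750 = −128 kJ
For 2× the reaction as written: 2 × (−128) = −256 kJ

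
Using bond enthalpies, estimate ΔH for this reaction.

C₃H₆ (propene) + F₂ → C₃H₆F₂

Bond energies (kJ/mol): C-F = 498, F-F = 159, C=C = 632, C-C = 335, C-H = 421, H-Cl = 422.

Bonds broken (reactants):
  C-C: 1 × 335 = 335
  C-H: 6 × 421 = 2526
  C=C: 1 × 632 = 632
  F-F: 1 × 159 = 159
  Σ(broken) = 3652 kJ
Bonds formed (products):
  C-C: 2 × 335 = 670
  C-F: 2 × 498 = 996
  C-H: 6 × 421 = 2526
  Σ(formed) = 4192 kJ
ΔH = Σ(broken) − Σ(formed) = 3652 − 4192 = −540 kJ

ΔH ≈ −540 kJ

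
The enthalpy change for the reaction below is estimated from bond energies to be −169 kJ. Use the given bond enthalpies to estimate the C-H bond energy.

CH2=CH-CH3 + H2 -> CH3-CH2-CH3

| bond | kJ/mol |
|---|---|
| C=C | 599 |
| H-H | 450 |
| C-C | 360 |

D(C-H) ≈ 429 kJ/mol

Let D be the C-H bond energy.
Σ(broken) = 1×360 + 6×D + 1×599 + 1×450 = 1409 + 6D
Σ(formed) = 2×360 + 8×D = 720 + 8D
ΔH = Σ(broken) − Σ(formed) = (1409 + 6D) − (720 + 8D) = +689 − 2D
Setting this equal to −169 kJ gives 2D = 858, so D = 429 kJ/mol.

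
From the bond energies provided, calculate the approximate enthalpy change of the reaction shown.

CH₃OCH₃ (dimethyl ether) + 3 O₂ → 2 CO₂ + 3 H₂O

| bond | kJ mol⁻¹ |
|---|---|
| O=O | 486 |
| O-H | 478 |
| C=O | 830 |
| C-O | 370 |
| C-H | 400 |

Bonds broken (reactants):
  C-H: 6 × 400 = 2400
  C-O: 2 × 370 = 740
  O=O: 3 × 486 = 1458
  Σ(broken) = 4598 kJ
Bonds formed (products):
  C=O: 4 × 830 = 3320
  O-H: 6 × 478 = 2868
  Σ(formed) = 6188 kJ
ΔH = Σ(broken) − Σ(formed) = 4598 − 6188 = −1590 kJ

ΔH ≈ −1590 kJ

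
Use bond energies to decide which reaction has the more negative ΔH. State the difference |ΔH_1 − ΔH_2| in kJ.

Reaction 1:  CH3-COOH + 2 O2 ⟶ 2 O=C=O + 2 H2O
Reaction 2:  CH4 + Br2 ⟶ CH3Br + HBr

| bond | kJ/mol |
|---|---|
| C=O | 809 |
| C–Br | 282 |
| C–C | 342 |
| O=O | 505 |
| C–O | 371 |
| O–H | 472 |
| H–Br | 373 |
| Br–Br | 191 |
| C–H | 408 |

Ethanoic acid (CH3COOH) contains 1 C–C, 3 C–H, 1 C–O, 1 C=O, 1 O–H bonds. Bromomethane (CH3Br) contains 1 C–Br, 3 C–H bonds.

Reaction 1, by 840 kJ

Reaction 1:
  Bonds broken (reactants):
    C–C: 1 × 342 = 342
    C–H: 3 × 408 = 1224
    C–O: 1 × 371 = 371
    C=O: 1 × 809 = 809
    O–H: 1 × 472 = 472
    O=O: 2 × 505 = 1010
    Σ(broken) = 4228 kJ
  Bonds formed (products):
    C=O: 4 × 809 = 3236
    O–H: 4 × 472 = 1888
    Σ(formed) = 5124 kJ
  ΔH_1 = 4228 − 5124 = −896 kJ
Reaction 2:
  Bonds broken (reactants):
    Br–Br: 1 × 191 = 191
    C–H: 4 × 408 = 1632
    Σ(broken) = 1823 kJ
  Bonds formed (products):
    C–Br: 1 × 282 = 282
    C–H: 3 × 408 = 1224
    H–Br: 1 × 373 = 373
    Σ(formed) = 1879 kJ
  ΔH_2 = 1823 − 1879 = −56 kJ
ΔH_1 − ΔH_2 = −840 kJ, so reaction 1 has the more negative ΔH; |ΔH_1 − ΔH_2| = 840 kJ.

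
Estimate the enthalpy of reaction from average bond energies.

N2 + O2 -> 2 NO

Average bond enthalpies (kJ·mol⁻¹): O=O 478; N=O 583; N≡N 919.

Bonds broken (reactants):
  N≡N: 1 × 919 = 919
  O=O: 1 × 478 = 478
  Σ(broken) = 1397 kJ
Bonds formed (products):
  N=O: 2 × 583 = 1166
  Σ(formed) = 1166 kJ
ΔH = Σ(broken) − Σ(formed) = 1397 − 1166 = +231 kJ

ΔH ≈ +231 kJ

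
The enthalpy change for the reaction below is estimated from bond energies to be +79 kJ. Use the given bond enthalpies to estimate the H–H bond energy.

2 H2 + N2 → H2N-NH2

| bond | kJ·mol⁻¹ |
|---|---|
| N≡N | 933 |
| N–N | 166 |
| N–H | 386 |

D(H–H) ≈ 428 kJ/mol

Let D be the H–H bond energy.
Σ(broken) = 2×D + 1×933 = 933 + 2D
Σ(formed) = 4×386 + 1×166 = 1710
ΔH = Σ(broken) − Σ(formed) = (933 + 2D) − (1710) = −777 + 2D
Setting this equal to +79 kJ gives 2D = 856, so D = 428 kJ/mol.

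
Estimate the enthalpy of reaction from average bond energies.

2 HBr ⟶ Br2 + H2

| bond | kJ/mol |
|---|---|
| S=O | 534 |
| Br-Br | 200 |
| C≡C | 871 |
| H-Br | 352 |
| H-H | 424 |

Bonds broken (reactants):
  H-Br: 2 × 352 = 704
  Σ(broken) = 704 kJ
Bonds formed (products):
  Br-Br: 1 × 200 = 200
  H-H: 1 × 424 = 424
  Σ(formed) = 624 kJ
ΔH = Σ(broken) − Σ(formed) = 704 − 624 = +80 kJ

ΔH ≈ +80 kJ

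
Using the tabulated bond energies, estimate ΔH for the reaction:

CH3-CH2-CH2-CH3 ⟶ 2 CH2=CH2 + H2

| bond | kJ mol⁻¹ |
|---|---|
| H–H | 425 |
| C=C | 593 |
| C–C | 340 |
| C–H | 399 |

Bonds broken (reactants):
  C–C: 3 × 340 = 1020
  C–H: 10 × 399 = 3990
  Σ(broken) = 5010 kJ
Bonds formed (products):
  C–H: 8 × 399 = 3192
  C=C: 2 × 593 = 1186
  H–H: 1 × 425 = 425
  Σ(formed) = 4803 kJ
ΔH = Σ(broken) − Σ(formed) = 5010 − 4803 = +207 kJ

ΔH ≈ +207 kJ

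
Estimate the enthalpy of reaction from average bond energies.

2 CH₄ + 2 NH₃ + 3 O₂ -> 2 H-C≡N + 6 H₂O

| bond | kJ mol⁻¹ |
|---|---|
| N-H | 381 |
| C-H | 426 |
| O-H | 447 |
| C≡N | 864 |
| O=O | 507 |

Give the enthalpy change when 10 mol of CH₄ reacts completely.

ΔH = −3645 kJ

Bonds broken (reactants):
  C-H: 8 × 426 = 3408
  N-H: 6 × 381 = 2286
  O=O: 3 × 507 = 1521
  Σ(broken) = 7215 kJ
Bonds formed (products):
  C≡N: 2 × 864 = 1728
  C-H: 2 × 426 = 852
  O-H: 12 × 447 = 5364
  Σ(formed) = 7944 kJ
ΔH = Σ(broken) − Σ(formed) = 7215 − 7944 = −729 kJ
For 5× the reaction as written: 5 × (−729) = −3645 kJ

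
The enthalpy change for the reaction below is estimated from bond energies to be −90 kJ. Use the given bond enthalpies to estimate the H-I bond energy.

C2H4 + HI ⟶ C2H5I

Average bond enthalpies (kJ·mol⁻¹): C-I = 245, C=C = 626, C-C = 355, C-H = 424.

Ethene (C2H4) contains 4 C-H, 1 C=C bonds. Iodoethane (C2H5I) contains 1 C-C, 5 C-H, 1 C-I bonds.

D(H-I) ≈ 308 kJ/mol

Let D be the H-I bond energy.
Σ(broken) = 4×424 + 1×626 + 1×D = 2322 + D
Σ(formed) = 1×355 + 5×424 + 1×245 = 2720
ΔH = Σ(broken) − Σ(formed) = (2322 + D) − (2720) = −398 + D
Setting this equal to −90 kJ gives D = 308 kJ/mol.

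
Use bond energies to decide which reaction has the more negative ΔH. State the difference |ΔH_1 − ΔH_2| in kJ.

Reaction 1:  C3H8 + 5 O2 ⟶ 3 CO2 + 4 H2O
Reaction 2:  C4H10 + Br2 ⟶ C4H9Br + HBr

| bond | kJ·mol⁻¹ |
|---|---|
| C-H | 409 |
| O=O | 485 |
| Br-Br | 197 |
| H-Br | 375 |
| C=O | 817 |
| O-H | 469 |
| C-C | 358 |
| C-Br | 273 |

Reaction 1, by 2199 kJ

Reaction 1:
  Bonds broken (reactants):
    C-C: 2 × 358 = 716
    C-H: 8 × 409 = 3272
    O=O: 5 × 485 = 2425
    Σ(broken) = 6413 kJ
  Bonds formed (products):
    C=O: 6 × 817 = 4902
    O-H: 8 × 469 = 3752
    Σ(formed) = 8654 kJ
  ΔH_1 = 6413 − 8654 = −2241 kJ
Reaction 2:
  Bonds broken (reactants):
    Br-Br: 1 × 197 = 197
    C-C: 3 × 358 = 1074
    C-H: 10 × 409 = 4090
    Σ(broken) = 5361 kJ
  Bonds formed (products):
    C-Br: 1 × 273 = 273
    C-C: 3 × 358 = 1074
    C-H: 9 × 409 = 3681
    H-Br: 1 × 375 = 375
    Σ(formed) = 5403 kJ
  ΔH_2 = 5361 − 5403 = −42 kJ
ΔH_1 − ΔH_2 = −2199 kJ, so reaction 1 has the more negative ΔH; |ΔH_1 − ΔH_2| = 2199 kJ.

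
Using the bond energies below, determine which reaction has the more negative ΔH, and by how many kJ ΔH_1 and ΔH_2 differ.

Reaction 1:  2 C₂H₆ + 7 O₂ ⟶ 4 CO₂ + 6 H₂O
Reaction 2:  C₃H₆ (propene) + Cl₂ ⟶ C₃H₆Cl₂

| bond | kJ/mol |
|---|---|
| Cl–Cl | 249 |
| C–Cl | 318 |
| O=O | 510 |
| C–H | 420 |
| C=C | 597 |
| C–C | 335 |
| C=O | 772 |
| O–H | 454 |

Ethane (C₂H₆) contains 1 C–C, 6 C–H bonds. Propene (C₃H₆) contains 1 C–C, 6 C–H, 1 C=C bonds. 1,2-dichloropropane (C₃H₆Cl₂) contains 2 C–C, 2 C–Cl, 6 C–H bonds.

Reaction 1:
  Bonds broken (reactants):
    C–C: 2 × 335 = 670
    C–H: 12 × 420 = 5040
    O=O: 7 × 510 = 3570
    Σ(broken) = 9280 kJ
  Bonds formed (products):
    C=O: 8 × 772 = 6176
    O–H: 12 × 454 = 5448
    Σ(formed) = 11624 kJ
  ΔH_1 = 9280 − 11624 = −2344 kJ
Reaction 2:
  Bonds broken (reactants):
    C–C: 1 × 335 = 335
    C–H: 6 × 420 = 2520
    C=C: 1 × 597 = 597
    Cl–Cl: 1 × 249 = 249
    Σ(broken) = 3701 kJ
  Bonds formed (products):
    C–C: 2 × 335 = 670
    C–Cl: 2 × 318 = 636
    C–H: 6 × 420 = 2520
    Σ(formed) = 3826 kJ
  ΔH_2 = 3701 − 3826 = −125 kJ
ΔH_1 − ΔH_2 = −2219 kJ, so reaction 1 has the more negative ΔH; |ΔH_1 − ΔH_2| = 2219 kJ.

Reaction 1, by 2219 kJ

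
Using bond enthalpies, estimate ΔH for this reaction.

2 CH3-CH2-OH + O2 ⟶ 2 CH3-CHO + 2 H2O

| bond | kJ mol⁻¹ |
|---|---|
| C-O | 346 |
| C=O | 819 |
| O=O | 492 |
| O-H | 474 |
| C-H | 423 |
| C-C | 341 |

ΔH ≈ −556 kJ

Bonds broken (reactants):
  C-C: 2 × 341 = 682
  C-H: 10 × 423 = 4230
  C-O: 2 × 346 = 692
  O-H: 2 × 474 = 948
  O=O: 1 × 492 = 492
  Σ(broken) = 7044 kJ
Bonds formed (products):
  C-C: 2 × 341 = 682
  C-H: 8 × 423 = 3384
  C=O: 2 × 819 = 1638
  O-H: 4 × 474 = 1896
  Σ(formed) = 7600 kJ
ΔH = Σ(broken) − Σ(formed) = 7044 − 7600 = −556 kJ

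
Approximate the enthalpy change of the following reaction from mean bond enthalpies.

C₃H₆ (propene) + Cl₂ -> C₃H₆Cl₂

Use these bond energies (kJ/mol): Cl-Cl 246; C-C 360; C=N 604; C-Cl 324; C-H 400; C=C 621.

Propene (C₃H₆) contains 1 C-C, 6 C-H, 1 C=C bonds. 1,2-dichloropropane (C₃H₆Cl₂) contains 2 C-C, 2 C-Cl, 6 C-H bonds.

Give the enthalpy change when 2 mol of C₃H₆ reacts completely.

Bonds broken (reactants):
  C-C: 1 × 360 = 360
  C-H: 6 × 400 = 2400
  C=C: 1 × 621 = 621
  Cl-Cl: 1 × 246 = 246
  Σ(broken) = 3627 kJ
Bonds formed (products):
  C-C: 2 × 360 = 720
  C-Cl: 2 × 324 = 648
  C-H: 6 × 400 = 2400
  Σ(formed) = 3768 kJ
ΔH = Σ(broken) − Σ(formed) = 3627 − 3768 = −141 kJ
For 2× the reaction as written: 2 × (−141) = −282 kJ

ΔH = −282 kJ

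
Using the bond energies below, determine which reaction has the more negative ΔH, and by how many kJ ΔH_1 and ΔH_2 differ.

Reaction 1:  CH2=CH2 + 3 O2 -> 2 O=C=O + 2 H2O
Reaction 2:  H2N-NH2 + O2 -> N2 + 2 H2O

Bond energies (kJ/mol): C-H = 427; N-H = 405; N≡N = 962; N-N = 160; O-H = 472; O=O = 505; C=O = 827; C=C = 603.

Reaction 1:
  Bonds broken (reactants):
    C-H: 4 × 427 = 1708
    C=C: 1 × 603 = 603
    O=O: 3 × 505 = 1515
    Σ(broken) = 3826 kJ
  Bonds formed (products):
    C=O: 4 × 827 = 3308
    O-H: 4 × 472 = 1888
    Σ(formed) = 5196 kJ
  ΔH_1 = 3826 − 5196 = −1370 kJ
Reaction 2:
  Bonds broken (reactants):
    N-H: 4 × 405 = 1620
    N-N: 1 × 160 = 160
    O=O: 1 × 505 = 505
    Σ(broken) = 2285 kJ
  Bonds formed (products):
    N≡N: 1 × 962 = 962
    O-H: 4 × 472 = 1888
    Σ(formed) = 2850 kJ
  ΔH_2 = 2285 − 2850 = −565 kJ
ΔH_1 − ΔH_2 = −805 kJ, so reaction 1 has the more negative ΔH; |ΔH_1 − ΔH_2| = 805 kJ.

Reaction 1, by 805 kJ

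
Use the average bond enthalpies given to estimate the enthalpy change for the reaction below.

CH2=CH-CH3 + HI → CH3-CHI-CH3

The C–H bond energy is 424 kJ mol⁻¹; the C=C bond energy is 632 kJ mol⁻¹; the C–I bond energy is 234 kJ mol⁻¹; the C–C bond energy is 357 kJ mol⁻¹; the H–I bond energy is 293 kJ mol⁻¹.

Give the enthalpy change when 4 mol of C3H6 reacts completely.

ΔH = −360 kJ

Bonds broken (reactants):
  C–C: 1 × 357 = 357
  C–H: 6 × 424 = 2544
  C=C: 1 × 632 = 632
  H–I: 1 × 293 = 293
  Σ(broken) = 3826 kJ
Bonds formed (products):
  C–C: 2 × 357 = 714
  C–H: 7 × 424 = 2968
  C–I: 1 × 234 = 234
  Σ(formed) = 3916 kJ
ΔH = Σ(broken) − Σ(formed) = 3826 − 3916 = −90 kJ
For 4× the reaction as written: 4 × (−90) = −360 kJ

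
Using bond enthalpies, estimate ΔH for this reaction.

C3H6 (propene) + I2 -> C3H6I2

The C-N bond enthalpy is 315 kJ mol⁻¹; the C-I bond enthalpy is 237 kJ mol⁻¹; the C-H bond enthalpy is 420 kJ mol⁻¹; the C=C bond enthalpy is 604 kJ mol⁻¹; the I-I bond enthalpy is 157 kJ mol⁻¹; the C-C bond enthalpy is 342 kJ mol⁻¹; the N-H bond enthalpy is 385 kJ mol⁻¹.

Bonds broken (reactants):
  C-C: 1 × 342 = 342
  C-H: 6 × 420 = 2520
  C=C: 1 × 604 = 604
  I-I: 1 × 157 = 157
  Σ(broken) = 3623 kJ
Bonds formed (products):
  C-C: 2 × 342 = 684
  C-H: 6 × 420 = 2520
  C-I: 2 × 237 = 474
  Σ(formed) = 3678 kJ
ΔH = Σ(broken) − Σ(formed) = 3623 − 3678 = −55 kJ

ΔH ≈ −55 kJ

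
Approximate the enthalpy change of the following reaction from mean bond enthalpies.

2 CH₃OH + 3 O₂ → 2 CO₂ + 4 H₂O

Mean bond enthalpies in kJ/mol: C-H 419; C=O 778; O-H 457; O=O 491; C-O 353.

ΔH ≈ −1161 kJ

Bonds broken (reactants):
  C-H: 6 × 419 = 2514
  C-O: 2 × 353 = 706
  O-H: 2 × 457 = 914
  O=O: 3 × 491 = 1473
  Σ(broken) = 5607 kJ
Bonds formed (products):
  C=O: 4 × 778 = 3112
  O-H: 8 × 457 = 3656
  Σ(formed) = 6768 kJ
ΔH = Σ(broken) − Σ(formed) = 5607 − 6768 = −1161 kJ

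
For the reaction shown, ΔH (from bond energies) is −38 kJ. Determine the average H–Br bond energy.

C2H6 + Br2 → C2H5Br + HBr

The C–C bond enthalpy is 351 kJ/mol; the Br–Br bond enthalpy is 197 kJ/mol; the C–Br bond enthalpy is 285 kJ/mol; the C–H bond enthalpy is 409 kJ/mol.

Let D be the H–Br bond energy.
Σ(broken) = 1×197 + 1×351 + 6×409 = 3002
Σ(formed) = 1×285 + 1×351 + 5×409 + 1×D = 2681 + D
ΔH = Σ(broken) − Σ(formed) = (3002) − (2681 + D) = +321 − D
Setting this equal to −38 kJ gives D = 359 kJ/mol.

D(H–Br) ≈ 359 kJ/mol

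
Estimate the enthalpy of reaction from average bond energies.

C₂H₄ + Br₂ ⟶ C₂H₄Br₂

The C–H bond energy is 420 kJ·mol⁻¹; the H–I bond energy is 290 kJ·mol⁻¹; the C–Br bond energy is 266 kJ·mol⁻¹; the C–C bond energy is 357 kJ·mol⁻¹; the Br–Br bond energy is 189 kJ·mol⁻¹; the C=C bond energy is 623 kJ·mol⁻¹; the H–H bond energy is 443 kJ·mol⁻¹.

ΔH ≈ −77 kJ

Bonds broken (reactants):
  Br–Br: 1 × 189 = 189
  C–H: 4 × 420 = 1680
  C=C: 1 × 623 = 623
  Σ(broken) = 2492 kJ
Bonds formed (products):
  C–Br: 2 × 266 = 532
  C–C: 1 × 357 = 357
  C–H: 4 × 420 = 1680
  Σ(formed) = 2569 kJ
ΔH = Σ(broken) − Σ(formed) = 2492 − 2569 = −77 kJ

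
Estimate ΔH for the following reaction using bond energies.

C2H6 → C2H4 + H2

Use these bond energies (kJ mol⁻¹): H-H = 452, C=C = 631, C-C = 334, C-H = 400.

Bonds broken (reactants):
  C-C: 1 × 334 = 334
  C-H: 6 × 400 = 2400
  Σ(broken) = 2734 kJ
Bonds formed (products):
  C-H: 4 × 400 = 1600
  C=C: 1 × 631 = 631
  H-H: 1 × 452 = 452
  Σ(formed) = 2683 kJ
ΔH = Σ(broken) − Σ(formed) = 2734 − 2683 = +51 kJ

ΔH ≈ +51 kJ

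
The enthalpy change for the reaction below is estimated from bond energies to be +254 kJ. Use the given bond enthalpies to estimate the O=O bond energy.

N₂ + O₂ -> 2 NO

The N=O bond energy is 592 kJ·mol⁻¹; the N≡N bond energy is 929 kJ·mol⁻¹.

D(O=O) ≈ 509 kJ/mol

Let D be the O=O bond energy.
Σ(broken) = 1×929 + 1×D = 929 + D
Σ(formed) = 2×592 = 1184
ΔH = Σ(broken) − Σ(formed) = (929 + D) − (1184) = −255 + D
Setting this equal to +254 kJ gives D = 509 kJ/mol.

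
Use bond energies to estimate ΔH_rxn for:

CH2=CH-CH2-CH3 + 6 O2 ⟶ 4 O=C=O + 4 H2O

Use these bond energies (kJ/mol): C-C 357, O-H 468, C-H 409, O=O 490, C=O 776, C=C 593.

ΔH ≈ −2433 kJ

Bonds broken (reactants):
  C-C: 2 × 357 = 714
  C-H: 8 × 409 = 3272
  C=C: 1 × 593 = 593
  O=O: 6 × 490 = 2940
  Σ(broken) = 7519 kJ
Bonds formed (products):
  C=O: 8 × 776 = 6208
  O-H: 8 × 468 = 3744
  Σ(formed) = 9952 kJ
ΔH = Σ(broken) − Σ(formed) = 7519 − 9952 = −2433 kJ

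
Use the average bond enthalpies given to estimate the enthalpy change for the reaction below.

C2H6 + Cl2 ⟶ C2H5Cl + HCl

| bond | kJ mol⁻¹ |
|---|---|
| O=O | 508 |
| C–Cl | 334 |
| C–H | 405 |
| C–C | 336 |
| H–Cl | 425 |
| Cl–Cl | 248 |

ΔH ≈ −106 kJ

Bonds broken (reactants):
  C–C: 1 × 336 = 336
  C–H: 6 × 405 = 2430
  Cl–Cl: 1 × 248 = 248
  Σ(broken) = 3014 kJ
Bonds formed (products):
  C–C: 1 × 336 = 336
  C–Cl: 1 × 334 = 334
  C–H: 5 × 405 = 2025
  H–Cl: 1 × 425 = 425
  Σ(formed) = 3120 kJ
ΔH = Σ(broken) − Σ(formed) = 3014 − 3120 = −106 kJ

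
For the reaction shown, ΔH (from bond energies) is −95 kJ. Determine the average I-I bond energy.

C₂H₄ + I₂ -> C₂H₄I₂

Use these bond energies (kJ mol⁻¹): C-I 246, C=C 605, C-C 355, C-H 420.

Let D be the I-I bond energy.
Σ(broken) = 4×420 + 1×605 + 1×D = 2285 + D
Σ(formed) = 1×355 + 4×420 + 2×246 = 2527
ΔH = Σ(broken) − Σ(formed) = (2285 + D) − (2527) = −242 + D
Setting this equal to −95 kJ gives D = 147 kJ/mol.

D(I-I) ≈ 147 kJ/mol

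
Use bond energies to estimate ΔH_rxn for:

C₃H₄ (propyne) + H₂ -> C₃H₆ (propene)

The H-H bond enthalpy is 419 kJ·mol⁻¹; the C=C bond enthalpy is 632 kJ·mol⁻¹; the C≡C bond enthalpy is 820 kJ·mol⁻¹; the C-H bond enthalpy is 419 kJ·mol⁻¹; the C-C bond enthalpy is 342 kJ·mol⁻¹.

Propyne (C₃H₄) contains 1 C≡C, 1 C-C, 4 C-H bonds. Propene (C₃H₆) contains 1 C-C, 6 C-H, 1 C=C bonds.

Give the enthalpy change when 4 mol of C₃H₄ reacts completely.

ΔH = −924 kJ

Bonds broken (reactants):
  C≡C: 1 × 820 = 820
  C-C: 1 × 342 = 342
  C-H: 4 × 419 = 1676
  H-H: 1 × 419 = 419
  Σ(broken) = 3257 kJ
Bonds formed (products):
  C-C: 1 × 342 = 342
  C-H: 6 × 419 = 2514
  C=C: 1 × 632 = 632
  Σ(formed) = 3488 kJ
ΔH = Σ(broken) − Σ(formed) = 3257 − 3488 = −231 kJ
For 4× the reaction as written: 4 × (−231) = −924 kJ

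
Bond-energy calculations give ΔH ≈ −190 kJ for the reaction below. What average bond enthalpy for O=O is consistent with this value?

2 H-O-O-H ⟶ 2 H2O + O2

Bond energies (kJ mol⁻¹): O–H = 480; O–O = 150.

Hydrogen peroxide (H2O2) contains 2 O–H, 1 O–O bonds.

Let D be the O=O bond energy.
Σ(broken) = 4×480 + 2×150 = 2220
Σ(formed) = 4×480 + 1×D = 1920 + D
ΔH = Σ(broken) − Σ(formed) = (2220) − (1920 + D) = +300 − D
Setting this equal to −190 kJ gives D = 490 kJ/mol.

D(O=O) ≈ 490 kJ/mol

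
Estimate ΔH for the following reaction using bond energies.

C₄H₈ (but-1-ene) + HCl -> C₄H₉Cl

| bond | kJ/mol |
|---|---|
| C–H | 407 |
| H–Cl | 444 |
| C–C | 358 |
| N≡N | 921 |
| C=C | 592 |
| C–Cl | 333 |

Bonds broken (reactants):
  C–C: 2 × 358 = 716
  C–H: 8 × 407 = 3256
  C=C: 1 × 592 = 592
  H–Cl: 1 × 444 = 444
  Σ(broken) = 5008 kJ
Bonds formed (products):
  C–C: 3 × 358 = 1074
  C–Cl: 1 × 333 = 333
  C–H: 9 × 407 = 3663
  Σ(formed) = 5070 kJ
ΔH = Σ(broken) − Σ(formed) = 5008 − 5070 = −62 kJ

ΔH ≈ −62 kJ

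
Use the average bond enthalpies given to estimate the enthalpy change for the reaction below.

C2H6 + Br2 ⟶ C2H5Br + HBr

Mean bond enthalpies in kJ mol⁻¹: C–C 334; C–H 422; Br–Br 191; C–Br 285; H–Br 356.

ΔH ≈ −28 kJ

Bonds broken (reactants):
  Br–Br: 1 × 191 = 191
  C–C: 1 × 334 = 334
  C–H: 6 × 422 = 2532
  Σ(broken) = 3057 kJ
Bonds formed (products):
  C–Br: 1 × 285 = 285
  C–C: 1 × 334 = 334
  C–H: 5 × 422 = 2110
  H–Br: 1 × 356 = 356
  Σ(formed) = 3085 kJ
ΔH = Σ(broken) − Σ(formed) = 3057 − 3085 = −28 kJ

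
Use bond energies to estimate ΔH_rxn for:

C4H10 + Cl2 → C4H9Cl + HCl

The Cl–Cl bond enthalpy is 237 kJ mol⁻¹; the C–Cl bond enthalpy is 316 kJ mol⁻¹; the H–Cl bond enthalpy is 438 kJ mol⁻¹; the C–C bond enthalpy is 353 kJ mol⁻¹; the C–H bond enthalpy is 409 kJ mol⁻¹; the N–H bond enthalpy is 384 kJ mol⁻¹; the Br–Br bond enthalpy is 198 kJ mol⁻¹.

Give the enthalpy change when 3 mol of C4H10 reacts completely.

ΔH = −324 kJ

Bonds broken (reactants):
  C–C: 3 × 353 = 1059
  C–H: 10 × 409 = 4090
  Cl–Cl: 1 × 237 = 237
  Σ(broken) = 5386 kJ
Bonds formed (products):
  C–C: 3 × 353 = 1059
  C–Cl: 1 × 316 = 316
  C–H: 9 × 409 = 3681
  H–Cl: 1 × 438 = 438
  Σ(formed) = 5494 kJ
ΔH = Σ(broken) − Σ(formed) = 5386 − 5494 = −108 kJ
For 3× the reaction as written: 3 × (−108) = −324 kJ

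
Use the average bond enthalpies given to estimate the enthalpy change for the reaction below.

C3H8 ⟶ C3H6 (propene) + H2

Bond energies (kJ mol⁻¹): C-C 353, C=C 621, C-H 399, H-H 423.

ΔH ≈ +107 kJ

Bonds broken (reactants):
  C-C: 2 × 353 = 706
  C-H: 8 × 399 = 3192
  Σ(broken) = 3898 kJ
Bonds formed (products):
  C-C: 1 × 353 = 353
  C-H: 6 × 399 = 2394
  C=C: 1 × 621 = 621
  H-H: 1 × 423 = 423
  Σ(formed) = 3791 kJ
ΔH = Σ(broken) − Σ(formed) = 3898 − 3791 = +107 kJ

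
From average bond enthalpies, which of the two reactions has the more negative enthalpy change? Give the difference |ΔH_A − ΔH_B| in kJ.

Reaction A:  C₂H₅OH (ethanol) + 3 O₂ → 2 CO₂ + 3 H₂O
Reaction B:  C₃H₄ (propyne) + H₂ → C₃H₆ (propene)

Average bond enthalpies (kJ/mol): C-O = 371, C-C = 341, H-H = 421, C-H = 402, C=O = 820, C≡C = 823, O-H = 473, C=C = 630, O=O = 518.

Reaction A, by 1179 kJ

Reaction A:
  Bonds broken (reactants):
    C-C: 1 × 341 = 341
    C-H: 5 × 402 = 2010
    C-O: 1 × 371 = 371
    O-H: 1 × 473 = 473
    O=O: 3 × 518 = 1554
    Σ(broken) = 4749 kJ
  Bonds formed (products):
    C=O: 4 × 820 = 3280
    O-H: 6 × 473 = 2838
    Σ(formed) = 6118 kJ
  ΔH_A = 4749 − 6118 = −1369 kJ
Reaction B:
  Bonds broken (reactants):
    C≡C: 1 × 823 = 823
    C-C: 1 × 341 = 341
    C-H: 4 × 402 = 1608
    H-H: 1 × 421 = 421
    Σ(broken) = 3193 kJ
  Bonds formed (products):
    C-C: 1 × 341 = 341
    C-H: 6 × 402 = 2412
    C=C: 1 × 630 = 630
    Σ(formed) = 3383 kJ
  ΔH_B = 3193 − 3383 = −190 kJ
ΔH_A − ΔH_B = −1179 kJ, so reaction A has the more negative ΔH; |ΔH_A − ΔH_B| = 1179 kJ.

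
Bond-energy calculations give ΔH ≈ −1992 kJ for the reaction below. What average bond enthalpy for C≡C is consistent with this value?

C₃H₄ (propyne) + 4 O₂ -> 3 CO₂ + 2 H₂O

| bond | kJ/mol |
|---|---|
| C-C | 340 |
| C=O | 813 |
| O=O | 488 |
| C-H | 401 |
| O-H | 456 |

Let D be the C≡C bond energy.
Σ(broken) = 1×D + 1×340 + 4×401 + 4×488 = 3896 + D
Σ(formed) = 6×813 + 4×456 = 6702
ΔH = Σ(broken) − Σ(formed) = (3896 + D) − (6702) = −2806 + D
Setting this equal to −1992 kJ gives D = 814 kJ/mol.

D(C≡C) ≈ 814 kJ/mol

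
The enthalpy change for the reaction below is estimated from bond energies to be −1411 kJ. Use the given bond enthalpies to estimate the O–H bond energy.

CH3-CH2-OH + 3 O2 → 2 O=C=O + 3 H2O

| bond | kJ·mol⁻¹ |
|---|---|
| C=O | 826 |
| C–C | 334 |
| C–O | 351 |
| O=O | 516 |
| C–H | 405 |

D(O–H) ≈ 473 kJ/mol

Let D be the O–H bond energy.
Σ(broken) = 1×334 + 5×405 + 1×351 + 1×D + 3×516 = 4258 + D
Σ(formed) = 4×826 + 6×D = 3304 + 6D
ΔH = Σ(broken) − Σ(formed) = (4258 + D) − (3304 + 6D) = +954 − 5D
Setting this equal to −1411 kJ gives 5D = 2365, so D = 473 kJ/mol.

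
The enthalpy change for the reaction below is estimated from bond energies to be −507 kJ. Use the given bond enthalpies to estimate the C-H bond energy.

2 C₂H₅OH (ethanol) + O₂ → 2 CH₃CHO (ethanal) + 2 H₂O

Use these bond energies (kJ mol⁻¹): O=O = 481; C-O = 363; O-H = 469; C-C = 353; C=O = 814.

D(C-H) ≈ 426 kJ/mol

Let D be the C-H bond energy.
Σ(broken) = 2×353 + 10×D + 2×363 + 2×469 + 1×481 = 2851 + 10D
Σ(formed) = 2×353 + 8×D + 2×814 + 4×469 = 4210 + 8D
ΔH = Σ(broken) − Σ(formed) = (2851 + 10D) − (4210 + 8D) = −1359 + 2D
Setting this equal to −507 kJ gives 2D = 852, so D = 426 kJ/mol.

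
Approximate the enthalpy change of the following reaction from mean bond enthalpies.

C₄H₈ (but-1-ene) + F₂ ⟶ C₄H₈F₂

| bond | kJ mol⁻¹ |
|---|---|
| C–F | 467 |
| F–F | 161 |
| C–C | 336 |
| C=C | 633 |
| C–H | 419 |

Bonds broken (reactants):
  C–C: 2 × 336 = 672
  C–H: 8 × 419 = 3352
  C=C: 1 × 633 = 633
  F–F: 1 × 161 = 161
  Σ(broken) = 4818 kJ
Bonds formed (products):
  C–C: 3 × 336 = 1008
  C–F: 2 × 467 = 934
  C–H: 8 × 419 = 3352
  Σ(formed) = 5294 kJ
ΔH = Σ(broken) − Σ(formed) = 4818 − 5294 = −476 kJ

ΔH ≈ −476 kJ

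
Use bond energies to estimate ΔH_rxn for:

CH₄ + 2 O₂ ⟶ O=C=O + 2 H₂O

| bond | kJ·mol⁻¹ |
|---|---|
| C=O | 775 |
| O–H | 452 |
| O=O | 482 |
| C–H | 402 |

ΔH ≈ −786 kJ

Bonds broken (reactants):
  C–H: 4 × 402 = 1608
  O=O: 2 × 482 = 964
  Σ(broken) = 2572 kJ
Bonds formed (products):
  C=O: 2 × 775 = 1550
  O–H: 4 × 452 = 1808
  Σ(formed) = 3358 kJ
ΔH = Σ(broken) − Σ(formed) = 2572 − 3358 = −786 kJ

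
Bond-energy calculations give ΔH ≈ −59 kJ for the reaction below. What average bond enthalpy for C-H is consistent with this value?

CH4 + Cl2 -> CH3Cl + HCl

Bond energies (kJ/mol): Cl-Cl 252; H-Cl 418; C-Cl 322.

D(C-H) ≈ 429 kJ/mol

Let D be the C-H bond energy.
Σ(broken) = 4×D + 1×252 = 252 + 4D
Σ(formed) = 1×322 + 3×D + 1×418 = 740 + 3D
ΔH = Σ(broken) − Σ(formed) = (252 + 4D) − (740 + 3D) = −488 + D
Setting this equal to −59 kJ gives D = 429 kJ/mol.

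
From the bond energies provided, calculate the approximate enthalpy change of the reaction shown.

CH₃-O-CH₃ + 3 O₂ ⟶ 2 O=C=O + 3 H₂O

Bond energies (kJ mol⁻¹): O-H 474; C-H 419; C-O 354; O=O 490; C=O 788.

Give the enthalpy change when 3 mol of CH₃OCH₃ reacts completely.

Bonds broken (reactants):
  C-H: 6 × 419 = 2514
  C-O: 2 × 354 = 708
  O=O: 3 × 490 = 1470
  Σ(broken) = 4692 kJ
Bonds formed (products):
  C=O: 4 × 788 = 3152
  O-H: 6 × 474 = 2844
  Σ(formed) = 5996 kJ
ΔH = Σ(broken) − Σ(formed) = 4692 − 5996 = −1304 kJ
For 3× the reaction as written: 3 × (−1304) = −3912 kJ

ΔH = −3912 kJ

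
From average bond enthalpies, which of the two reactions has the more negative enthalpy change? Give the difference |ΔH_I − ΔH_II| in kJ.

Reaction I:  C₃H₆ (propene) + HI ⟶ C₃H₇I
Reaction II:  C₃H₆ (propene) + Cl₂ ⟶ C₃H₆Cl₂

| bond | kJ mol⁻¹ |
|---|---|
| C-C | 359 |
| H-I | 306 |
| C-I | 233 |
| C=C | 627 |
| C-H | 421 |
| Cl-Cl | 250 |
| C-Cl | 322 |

Reaction I:
  Bonds broken (reactants):
    C-C: 1 × 359 = 359
    C-H: 6 × 421 = 2526
    C=C: 1 × 627 = 627
    H-I: 1 × 306 = 306
    Σ(broken) = 3818 kJ
  Bonds formed (products):
    C-C: 2 × 359 = 718
    C-H: 7 × 421 = 2947
    C-I: 1 × 233 = 233
    Σ(formed) = 3898 kJ
  ΔH_I = 3818 − 3898 = −80 kJ
Reaction II:
  Bonds broken (reactants):
    C-C: 1 × 359 = 359
    C-H: 6 × 421 = 2526
    C=C: 1 × 627 = 627
    Cl-Cl: 1 × 250 = 250
    Σ(broken) = 3762 kJ
  Bonds formed (products):
    C-C: 2 × 359 = 718
    C-Cl: 2 × 322 = 644
    C-H: 6 × 421 = 2526
    Σ(formed) = 3888 kJ
  ΔH_II = 3762 − 3888 = −126 kJ
ΔH_I − ΔH_II = +46 kJ, so reaction II has the more negative ΔH; |ΔH_I − ΔH_II| = 46 kJ.

Reaction II, by 46 kJ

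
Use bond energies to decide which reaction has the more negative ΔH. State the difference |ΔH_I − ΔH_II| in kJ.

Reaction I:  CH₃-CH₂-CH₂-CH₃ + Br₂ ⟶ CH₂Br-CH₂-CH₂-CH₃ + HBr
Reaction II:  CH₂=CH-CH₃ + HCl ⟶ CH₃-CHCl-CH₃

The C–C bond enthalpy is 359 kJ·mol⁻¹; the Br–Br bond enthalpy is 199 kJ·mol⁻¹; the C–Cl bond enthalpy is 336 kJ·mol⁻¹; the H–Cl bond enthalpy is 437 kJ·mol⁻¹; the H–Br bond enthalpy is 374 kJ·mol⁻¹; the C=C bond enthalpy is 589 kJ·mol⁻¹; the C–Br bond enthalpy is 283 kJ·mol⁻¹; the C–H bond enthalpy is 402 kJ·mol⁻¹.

Reaction II, by 15 kJ

Reaction I:
  Bonds broken (reactants):
    Br–Br: 1 × 199 = 199
    C–C: 3 × 359 = 1077
    C–H: 10 × 402 = 4020
    Σ(broken) = 5296 kJ
  Bonds formed (products):
    C–Br: 1 × 283 = 283
    C–C: 3 × 359 = 1077
    C–H: 9 × 402 = 3618
    H–Br: 1 × 374 = 374
    Σ(formed) = 5352 kJ
  ΔH_I = 5296 − 5352 = −56 kJ
Reaction II:
  Bonds broken (reactants):
    C–C: 1 × 359 = 359
    C–H: 6 × 402 = 2412
    C=C: 1 × 589 = 589
    H–Cl: 1 × 437 = 437
    Σ(broken) = 3797 kJ
  Bonds formed (products):
    C–C: 2 × 359 = 718
    C–Cl: 1 × 336 = 336
    C–H: 7 × 402 = 2814
    Σ(formed) = 3868 kJ
  ΔH_II = 3797 − 3868 = −71 kJ
ΔH_I − ΔH_II = +15 kJ, so reaction II has the more negative ΔH; |ΔH_I − ΔH_II| = 15 kJ.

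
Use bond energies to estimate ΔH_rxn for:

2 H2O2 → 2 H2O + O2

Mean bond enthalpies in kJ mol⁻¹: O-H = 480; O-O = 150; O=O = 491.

ΔH ≈ −191 kJ

Bonds broken (reactants):
  O-H: 4 × 480 = 1920
  O-O: 2 × 150 = 300
  Σ(broken) = 2220 kJ
Bonds formed (products):
  O-H: 4 × 480 = 1920
  O=O: 1 × 491 = 491
  Σ(formed) = 2411 kJ
ΔH = Σ(broken) − Σ(formed) = 2220 − 2411 = −191 kJ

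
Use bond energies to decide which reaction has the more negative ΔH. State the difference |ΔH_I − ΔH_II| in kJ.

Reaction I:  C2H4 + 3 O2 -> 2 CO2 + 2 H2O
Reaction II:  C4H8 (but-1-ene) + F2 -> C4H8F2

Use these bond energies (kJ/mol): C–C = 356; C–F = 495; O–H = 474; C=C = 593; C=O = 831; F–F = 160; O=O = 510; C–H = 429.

Reaction I, by 788 kJ

Reaction I:
  Bonds broken (reactants):
    C–H: 4 × 429 = 1716
    C=C: 1 × 593 = 593
    O=O: 3 × 510 = 1530
    Σ(broken) = 3839 kJ
  Bonds formed (products):
    C=O: 4 × 831 = 3324
    O–H: 4 × 474 = 1896
    Σ(formed) = 5220 kJ
  ΔH_I = 3839 − 5220 = −1381 kJ
Reaction II:
  Bonds broken (reactants):
    C–C: 2 × 356 = 712
    C–H: 8 × 429 = 3432
    C=C: 1 × 593 = 593
    F–F: 1 × 160 = 160
    Σ(broken) = 4897 kJ
  Bonds formed (products):
    C–C: 3 × 356 = 1068
    C–F: 2 × 495 = 990
    C–H: 8 × 429 = 3432
    Σ(formed) = 5490 kJ
  ΔH_II = 4897 − 5490 = −593 kJ
ΔH_I − ΔH_II = −788 kJ, so reaction I has the more negative ΔH; |ΔH_I − ΔH_II| = 788 kJ.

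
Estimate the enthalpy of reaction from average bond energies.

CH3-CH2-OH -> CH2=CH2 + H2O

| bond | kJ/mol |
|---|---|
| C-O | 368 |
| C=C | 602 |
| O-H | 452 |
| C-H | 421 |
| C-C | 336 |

Bonds broken (reactants):
  C-C: 1 × 336 = 336
  C-H: 5 × 421 = 2105
  C-O: 1 × 368 = 368
  O-H: 1 × 452 = 452
  Σ(broken) = 3261 kJ
Bonds formed (products):
  C-H: 4 × 421 = 1684
  C=C: 1 × 602 = 602
  O-H: 2 × 452 = 904
  Σ(formed) = 3190 kJ
ΔH = Σ(broken) − Σ(formed) = 3261 − 3190 = +71 kJ

ΔH ≈ +71 kJ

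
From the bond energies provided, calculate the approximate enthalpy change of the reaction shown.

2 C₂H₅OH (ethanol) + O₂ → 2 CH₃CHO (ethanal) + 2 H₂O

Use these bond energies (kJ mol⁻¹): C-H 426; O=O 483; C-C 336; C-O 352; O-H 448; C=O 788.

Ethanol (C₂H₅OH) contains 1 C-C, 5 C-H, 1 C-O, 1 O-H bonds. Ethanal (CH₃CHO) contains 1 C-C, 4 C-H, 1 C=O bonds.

ΔH ≈ −433 kJ

Bonds broken (reactants):
  C-C: 2 × 336 = 672
  C-H: 10 × 426 = 4260
  C-O: 2 × 352 = 704
  O-H: 2 × 448 = 896
  O=O: 1 × 483 = 483
  Σ(broken) = 7015 kJ
Bonds formed (products):
  C-C: 2 × 336 = 672
  C-H: 8 × 426 = 3408
  C=O: 2 × 788 = 1576
  O-H: 4 × 448 = 1792
  Σ(formed) = 7448 kJ
ΔH = Σ(broken) − Σ(formed) = 7015 − 7448 = −433 kJ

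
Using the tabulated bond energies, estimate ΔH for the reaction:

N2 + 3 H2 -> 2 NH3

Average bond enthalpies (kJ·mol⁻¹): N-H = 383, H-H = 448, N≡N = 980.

Bonds broken (reactants):
  H-H: 3 × 448 = 1344
  N≡N: 1 × 980 = 980
  Σ(broken) = 2324 kJ
Bonds formed (products):
  N-H: 6 × 383 = 2298
  Σ(formed) = 2298 kJ
ΔH = Σ(broken) − Σ(formed) = 2324 − 2298 = +26 kJ

ΔH ≈ +26 kJ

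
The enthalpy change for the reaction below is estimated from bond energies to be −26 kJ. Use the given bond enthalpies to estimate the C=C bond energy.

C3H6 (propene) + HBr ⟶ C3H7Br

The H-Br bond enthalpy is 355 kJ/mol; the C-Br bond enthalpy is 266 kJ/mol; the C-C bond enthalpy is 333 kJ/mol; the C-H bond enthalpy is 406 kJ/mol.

D(C=C) ≈ 624 kJ/mol

Let D be the C=C bond energy.
Σ(broken) = 1×333 + 6×406 + 1×D + 1×355 = 3124 + D
Σ(formed) = 1×266 + 2×333 + 7×406 = 3774
ΔH = Σ(broken) − Σ(formed) = (3124 + D) − (3774) = −650 + D
Setting this equal to −26 kJ gives D = 624 kJ/mol.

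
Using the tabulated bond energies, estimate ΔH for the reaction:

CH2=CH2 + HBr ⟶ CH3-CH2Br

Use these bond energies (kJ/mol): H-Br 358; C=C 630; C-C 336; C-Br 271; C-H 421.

Bonds broken (reactants):
  C-H: 4 × 421 = 1684
  C=C: 1 × 630 = 630
  H-Br: 1 × 358 = 358
  Σ(broken) = 2672 kJ
Bonds formed (products):
  C-Br: 1 × 271 = 271
  C-C: 1 × 336 = 336
  C-H: 5 × 421 = 2105
  Σ(formed) = 2712 kJ
ΔH = Σ(broken) − Σ(formed) = 2672 − 2712 = −40 kJ

ΔH ≈ −40 kJ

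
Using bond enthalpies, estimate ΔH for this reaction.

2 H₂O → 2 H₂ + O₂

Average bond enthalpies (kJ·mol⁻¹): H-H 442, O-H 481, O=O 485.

ΔH ≈ +555 kJ

Bonds broken (reactants):
  O-H: 4 × 481 = 1924
  Σ(broken) = 1924 kJ
Bonds formed (products):
  H-H: 2 × 442 = 884
  O=O: 1 × 485 = 485
  Σ(formed) = 1369 kJ
ΔH = Σ(broken) − Σ(formed) = 1924 − 1369 = +555 kJ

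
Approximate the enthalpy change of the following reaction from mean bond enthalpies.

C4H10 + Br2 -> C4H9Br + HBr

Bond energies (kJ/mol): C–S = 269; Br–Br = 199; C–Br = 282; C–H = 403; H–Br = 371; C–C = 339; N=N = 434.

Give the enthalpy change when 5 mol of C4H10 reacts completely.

Bonds broken (reactants):
  Br–Br: 1 × 199 = 199
  C–C: 3 × 339 = 1017
  C–H: 10 × 403 = 4030
  Σ(broken) = 5246 kJ
Bonds formed (products):
  C–Br: 1 × 282 = 282
  C–C: 3 × 339 = 1017
  C–H: 9 × 403 = 3627
  H–Br: 1 × 371 = 371
  Σ(formed) = 5297 kJ
ΔH = Σ(broken) − Σ(formed) = 5246 − 5297 = −51 kJ
For 5× the reaction as written: 5 × (−51) = −255 kJ

ΔH = −255 kJ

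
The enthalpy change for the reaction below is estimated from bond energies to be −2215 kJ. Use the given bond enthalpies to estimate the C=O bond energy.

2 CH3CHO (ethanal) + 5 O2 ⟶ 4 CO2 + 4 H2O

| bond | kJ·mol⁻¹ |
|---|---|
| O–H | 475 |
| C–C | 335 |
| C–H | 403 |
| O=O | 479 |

Let D be the C=O bond energy.
Σ(broken) = 2×335 + 8×403 + 2×D + 5×479 = 6289 + 2D
Σ(formed) = 8×D + 8×475 = 3800 + 8D
ΔH = Σ(broken) − Σ(formed) = (6289 + 2D) − (3800 + 8D) = +2489 − 6D
Setting this equal to −2215 kJ gives 6D = 4704, so D = 784 kJ/mol.

D(C=O) ≈ 784 kJ/mol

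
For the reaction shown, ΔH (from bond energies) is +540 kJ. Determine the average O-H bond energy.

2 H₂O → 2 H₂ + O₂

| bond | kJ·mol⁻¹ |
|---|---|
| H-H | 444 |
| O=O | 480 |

Let D be the O-H bond energy.
Σ(broken) = 4×D = 4D
Σ(formed) = 2×444 + 1×480 = 1368
ΔH = Σ(broken) − Σ(formed) = (4D) − (1368) = −1368 + 4D
Setting this equal to +540 kJ gives 4D = 1908, so D = 477 kJ/mol.

D(O-H) ≈ 477 kJ/mol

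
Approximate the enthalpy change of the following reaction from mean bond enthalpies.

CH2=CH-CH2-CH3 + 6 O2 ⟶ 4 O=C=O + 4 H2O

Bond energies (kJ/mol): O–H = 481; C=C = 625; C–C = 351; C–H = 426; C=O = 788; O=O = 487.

Bonds broken (reactants):
  C–C: 2 × 351 = 702
  C–H: 8 × 426 = 3408
  C=C: 1 × 625 = 625
  O=O: 6 × 487 = 2922
  Σ(broken) = 7657 kJ
Bonds formed (products):
  C=O: 8 × 788 = 6304
  O–H: 8 × 481 = 3848
  Σ(formed) = 10152 kJ
ΔH = Σ(broken) − Σ(formed) = 7657 − 10152 = −2495 kJ

ΔH ≈ −2495 kJ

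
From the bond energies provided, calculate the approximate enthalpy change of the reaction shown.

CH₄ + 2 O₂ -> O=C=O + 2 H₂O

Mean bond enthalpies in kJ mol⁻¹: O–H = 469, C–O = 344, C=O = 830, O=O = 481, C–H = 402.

ΔH ≈ −966 kJ

Bonds broken (reactants):
  C–H: 4 × 402 = 1608
  O=O: 2 × 481 = 962
  Σ(broken) = 2570 kJ
Bonds formed (products):
  C=O: 2 × 830 = 1660
  O–H: 4 × 469 = 1876
  Σ(formed) = 3536 kJ
ΔH = Σ(broken) − Σ(formed) = 2570 − 3536 = −966 kJ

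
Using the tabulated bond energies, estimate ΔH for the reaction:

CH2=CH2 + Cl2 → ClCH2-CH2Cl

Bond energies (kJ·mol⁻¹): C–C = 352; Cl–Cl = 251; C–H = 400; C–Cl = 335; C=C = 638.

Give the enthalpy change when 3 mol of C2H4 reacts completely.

Bonds broken (reactants):
  C–H: 4 × 400 = 1600
  C=C: 1 × 638 = 638
  Cl–Cl: 1 × 251 = 251
  Σ(broken) = 2489 kJ
Bonds formed (products):
  C–C: 1 × 352 = 352
  C–Cl: 2 × 335 = 670
  C–H: 4 × 400 = 1600
  Σ(formed) = 2622 kJ
ΔH = Σ(broken) − Σ(formed) = 2489 − 2622 = −133 kJ
For 3× the reaction as written: 3 × (−133) = −399 kJ

ΔH = −399 kJ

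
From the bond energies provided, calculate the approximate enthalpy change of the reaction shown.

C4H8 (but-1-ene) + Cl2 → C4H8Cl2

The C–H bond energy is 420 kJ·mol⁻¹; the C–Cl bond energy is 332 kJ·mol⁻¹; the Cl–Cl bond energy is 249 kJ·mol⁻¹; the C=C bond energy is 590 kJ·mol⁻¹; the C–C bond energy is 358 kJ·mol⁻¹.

ΔH ≈ −183 kJ

Bonds broken (reactants):
  C–C: 2 × 358 = 716
  C–H: 8 × 420 = 3360
  C=C: 1 × 590 = 590
  Cl–Cl: 1 × 249 = 249
  Σ(broken) = 4915 kJ
Bonds formed (products):
  C–C: 3 × 358 = 1074
  C–Cl: 2 × 332 = 664
  C–H: 8 × 420 = 3360
  Σ(formed) = 5098 kJ
ΔH = Σ(broken) − Σ(formed) = 4915 − 5098 = −183 kJ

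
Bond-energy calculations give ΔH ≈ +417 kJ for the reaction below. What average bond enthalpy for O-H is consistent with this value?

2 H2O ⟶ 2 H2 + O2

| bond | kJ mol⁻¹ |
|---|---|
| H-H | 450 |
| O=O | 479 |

D(O-H) ≈ 449 kJ/mol

Let D be the O-H bond energy.
Σ(broken) = 4×D = 4D
Σ(formed) = 2×450 + 1×479 = 1379
ΔH = Σ(broken) − Σ(formed) = (4D) − (1379) = −1379 + 4D
Setting this equal to +417 kJ gives 4D = 1796, so D = 449 kJ/mol.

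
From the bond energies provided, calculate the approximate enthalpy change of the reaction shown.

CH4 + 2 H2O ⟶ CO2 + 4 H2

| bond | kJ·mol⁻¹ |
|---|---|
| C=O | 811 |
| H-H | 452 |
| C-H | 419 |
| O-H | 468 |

Bonds broken (reactants):
  C-H: 4 × 419 = 1676
  O-H: 4 × 468 = 1872
  Σ(broken) = 3548 kJ
Bonds formed (products):
  C=O: 2 × 811 = 1622
  H-H: 4 × 452 = 1808
  Σ(formed) = 3430 kJ
ΔH = Σ(broken) − Σ(formed) = 3548 − 3430 = +118 kJ

ΔH ≈ +118 kJ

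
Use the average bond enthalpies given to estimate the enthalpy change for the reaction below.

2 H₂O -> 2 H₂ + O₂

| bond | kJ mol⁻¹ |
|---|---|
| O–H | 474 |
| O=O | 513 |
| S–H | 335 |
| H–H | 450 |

Bonds broken (reactants):
  O–H: 4 × 474 = 1896
  Σ(broken) = 1896 kJ
Bonds formed (products):
  H–H: 2 × 450 = 900
  O=O: 1 × 513 = 513
  Σ(formed) = 1413 kJ
ΔH = Σ(broken) − Σ(formed) = 1896 − 1413 = +483 kJ

ΔH ≈ +483 kJ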